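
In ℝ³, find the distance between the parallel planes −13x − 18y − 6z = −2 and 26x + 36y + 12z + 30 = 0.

17/23

Divide the second equation by -2 to match normals: −13x − 18y − 6z = 15.
Both planes have normal n = (−13, −18, −6), |n| = 23. Any point on the first plane is at distance |15 − (-2)|/|n| = 17/23 from the second.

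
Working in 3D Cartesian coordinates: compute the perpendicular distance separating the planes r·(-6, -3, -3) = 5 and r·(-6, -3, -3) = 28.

Both planes have normal n = (-6, -3, -3), |n| = 3√6. Any point on the first plane is at distance |28 − 5|/|n| = 23/(3√6) = 23√6/18 from the second.

23/(3√6)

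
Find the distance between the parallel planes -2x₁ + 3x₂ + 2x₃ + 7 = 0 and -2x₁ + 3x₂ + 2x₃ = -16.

Both planes have normal n = (-2, 3, 2), |n| = √17. Any point on the first plane is at distance |(-16) − (-7)|/|n| = 9/√17 from the second.

9√17/17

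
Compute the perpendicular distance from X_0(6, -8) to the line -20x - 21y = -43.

91/29

d = |(-20)·6 + (-21)·(-8) − (-43)| / √(400 + 441) = |91|/29 = 91/29.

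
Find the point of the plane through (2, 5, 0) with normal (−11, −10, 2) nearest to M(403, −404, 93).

n = (−11, −10, 2), |n|² = 225, and n·M − (-72) = -135.
t = -135/225 = -3/5, so the foot is M − t·n = (403, −404, 93) − (-3/5)·(−11, −10, 2) = (1982/5, −410, 471/5).

(1982/5, -410, 471/5)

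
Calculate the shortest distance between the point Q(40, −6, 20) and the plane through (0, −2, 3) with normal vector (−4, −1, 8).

20/9

The plane has equation n·(r − (0, −2, 3)) = 0, i.e. n·r = 26.
d = |(-4)·40 + (-1)·(-6) + 8·20 − 26| / √(16 + 1 + 64) = |-20| / 9 = 20/9.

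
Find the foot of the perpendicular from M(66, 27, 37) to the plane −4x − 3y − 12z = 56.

The perpendicular from M has direction n = (−4, −3, −12): r = (66, 27, 37) + t(−4, −3, −12).
Substitute into the plane: n·(M + tn) = 56 gives -789 + 169t = 56, so t = 5.
Foot = (66, 27, 37) + 5·(−4, −3, −12) = (46, 12, −23).

(46, 12, -23)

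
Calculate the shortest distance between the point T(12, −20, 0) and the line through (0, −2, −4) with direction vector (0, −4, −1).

Direction vector d = (0, −4, −1).
AP = (12, −18, 4); AP·d = 68, |AP|² = 484, |d|² = 17.
distance² = |AP|² − (AP·d)²/|d|² = 484 − 4624/17 = 212, so the distance is 2√53.

2√53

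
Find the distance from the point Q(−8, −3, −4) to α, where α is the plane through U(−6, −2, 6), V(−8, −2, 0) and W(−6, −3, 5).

3/√11

UV = (−2, 0, −6) and UW = (0, −1, −1), so a normal is n = UV × UW = (−6, −2, 2).
d = |(-6)·(-8) + (-2)·(-3) + 2·(-4) − 52| / √(36 + 4 + 4) = |-6| / (2√11) = 3√11/11.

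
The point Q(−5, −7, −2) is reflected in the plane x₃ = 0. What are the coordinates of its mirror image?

(-5, -7, 2)

n = (0, 0, 1), |n|² = 1, n·Q − 0 = -2, so t = -2/1 = -2.
Foot F = Q − (-2)·n = (−5, −7, 0); the reflection is 2F − Q = (−5, −7, 2).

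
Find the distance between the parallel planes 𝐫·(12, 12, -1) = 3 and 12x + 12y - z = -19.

22/17

Both planes have normal n = (12, 12, -1), |n| = 17. Any point on the first plane is at distance |(-19) − 3|/|n| = 22/17 from the second.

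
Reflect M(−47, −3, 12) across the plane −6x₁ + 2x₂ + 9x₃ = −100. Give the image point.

(1, -19, -60)

n = (−6, 2, 9), |n|² = 121, n·M − (-100) = 484, so t = 484/121 = 4.
Foot F = M − 4·n = (−23, −11, −24); the reflection is 2F − M = (1, −19, −60).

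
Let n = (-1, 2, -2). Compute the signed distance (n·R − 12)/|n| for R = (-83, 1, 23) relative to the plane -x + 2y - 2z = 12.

n·R − 12 = 27.
|n| = 3, so the signed distance is 27/3 = 9.

9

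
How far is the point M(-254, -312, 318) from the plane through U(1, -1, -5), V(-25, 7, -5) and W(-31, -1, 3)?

UV = (-26, 8, 0) and UW = (-32, 0, 8), so a normal is n = UV × UW = (64, 208, 256).
Then n·(-254, -312, 318) - (-1424) = 1680.
|n| = √(4096 + 43264 + 65536) = 336, so the distance is |1680|/336 = 5.

5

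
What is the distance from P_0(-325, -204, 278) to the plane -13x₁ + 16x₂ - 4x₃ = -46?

5

Normal vector n = (-13, 16, -4), and n·(-325, -204, 278) - (-46) = -105.
|n| = √(169 + 256 + 16) = 21, so the distance is |-105|/21 = 5.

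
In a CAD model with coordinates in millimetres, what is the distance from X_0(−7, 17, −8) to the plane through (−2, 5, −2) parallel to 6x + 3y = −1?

Parallel planes share the normal n = (6, 3, 0); since (−2, 5, −2) lies on the plane, its equation is 6x + 3y = 3.
Then n·(−7, 17, −8) − 3 = 6.
|n| = √(36 + 9 + 0) = 3√5, so the distance is |6|/(3√5) = 2√5/5.

2√5/5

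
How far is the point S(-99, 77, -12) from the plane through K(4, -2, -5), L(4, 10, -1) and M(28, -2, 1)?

KL = (0, 12, 4) and KM = (24, 0, 6), so a normal is n = KL × KM = (72, 96, -288).
Then n·(-99, 77, -12) - 1536 = 2184.
|n| = √(5184 + 9216 + 82944) = 312, so the distance is |2184|/312 = 7.

7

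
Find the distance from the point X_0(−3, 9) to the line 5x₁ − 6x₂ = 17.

86√61/61

The normal to the line is n = (5, −6) with |n| = √61.
|n·X_0 − 17| = |-69 − 17| = 86, so the distance is 86/√61.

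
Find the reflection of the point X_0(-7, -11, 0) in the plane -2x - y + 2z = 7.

With n = (-2, -1, 2), the signed offset is (n·X_0 − 7)/|n|² = 18/9 = 2.
X_0' = X_0 − 2t·n = (-7, -11, 0) − 4·(-2, -1, 2) = (1, -7, -8).

(1, -7, -8)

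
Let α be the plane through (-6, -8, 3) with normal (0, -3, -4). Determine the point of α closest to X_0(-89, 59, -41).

The perpendicular from X_0 has direction n = (0, -3, -4): r = (-89, 59, -41) + λ(0, -3, -4).
Substitute into the plane: n·(X_0 + λn) = 12 gives -13 + 25λ = 12, so λ = 1.
Foot = (-89, 59, -41) + 1·(0, -3, -4) = (-89, 56, -45).

(-89, 56, -45)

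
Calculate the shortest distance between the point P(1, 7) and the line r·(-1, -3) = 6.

28/√10

d = |(-1)·1 + (-3)·7 − 6| / √(1 + 9) = |-28|/√10 = 14√10/5.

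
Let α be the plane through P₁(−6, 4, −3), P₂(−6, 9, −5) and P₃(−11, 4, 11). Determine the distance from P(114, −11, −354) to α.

P₁P₂ = (0, 5, −2) and P₁P₃ = (−5, 0, 14), so a normal is n = P₁P₂ × P₁P₃ = (70, 10, 25).
Then n·(114, −11, −354) − (−455) = −525.
|n| = √(4900 + 100 + 625) = 75, so the distance is |-525|/75 = 7.

7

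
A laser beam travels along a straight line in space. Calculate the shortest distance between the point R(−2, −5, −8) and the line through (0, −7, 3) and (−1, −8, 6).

A direction vector is d = (−1, −1, 3).
AP = (−2, 2, −11); AP·d = -33, |AP|² = 129, |d|² = 11.
distance² = |AP|² − (AP·d)²/|d|² = 129 − 1089/11 = 30, so the distance is √30.

√30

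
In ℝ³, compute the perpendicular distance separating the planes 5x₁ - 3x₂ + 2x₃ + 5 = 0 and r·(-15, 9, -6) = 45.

Divide the second equation by -3 to match normals: 5x₁ - 3x₂ + 2x₃ = -15.
Both planes have normal n = (5, -3, 2), |n| = √38. Any point on the first plane is at distance |(-15) − (-5)|/|n| = 10/√38 from the second.

5√38/19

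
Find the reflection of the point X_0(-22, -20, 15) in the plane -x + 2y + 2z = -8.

With n = (-1, 2, 2), the signed offset is (n·X_0 − (-8))/|n|² = 20/9.
X_0' = X_0 − 2t·n = (-22, -20, 15) − (40/9)·(-1, 2, 2) = (-158/9, -260/9, 55/9).

(-158/9, -260/9, 55/9)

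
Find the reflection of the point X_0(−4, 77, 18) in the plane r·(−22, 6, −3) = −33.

With n = (−22, 6, −3), the signed offset is (n·X_0 − (-33))/|n|² = 529/529 = 1.
X_0' = X_0 − 2t·n = (−4, 77, 18) − 2·(−22, 6, −3) = (40, 65, 24).

(40, 65, 24)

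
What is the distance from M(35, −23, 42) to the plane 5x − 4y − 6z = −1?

Normal vector n = (5, −4, −6), and n·(35, −23, 42) − (−1) = 16.
|n| = √(25 + 16 + 36) = √77, so the distance is |16|/√77 = 16/√77.

16√77/77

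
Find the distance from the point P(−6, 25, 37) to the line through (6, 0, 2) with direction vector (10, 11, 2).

√1769

Direction vector d = (10, 11, 2).
AP = (−12, 25, 35), and AP × d = (−335, 374, −382).
|AP × d|² = 398025 and |d|² = 225, so the distance is √(398025/225) = √1769.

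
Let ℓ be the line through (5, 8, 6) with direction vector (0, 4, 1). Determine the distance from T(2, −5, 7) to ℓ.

√26

Direction vector d = (0, 4, 1).
AP = (−3, −13, 1); AP·d = -51, |AP|² = 179, |d|² = 17.
distance² = |AP|² − (AP·d)²/|d|² = 179 − 2601/17 = 26, so the distance is √26.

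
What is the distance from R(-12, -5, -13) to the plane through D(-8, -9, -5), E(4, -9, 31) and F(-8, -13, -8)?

4/13

DE = (12, 0, 36) and DF = (0, -4, -3), so a normal is n = DE × DF = (144, 36, -48).
Then n·(-12, -5, -13) - (-1236) = -48.
|n| = √(20736 + 1296 + 2304) = 156, so the distance is |-48|/156 = 4/13.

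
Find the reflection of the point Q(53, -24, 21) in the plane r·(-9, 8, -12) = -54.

n = (-9, 8, -12), |n|² = 289, n·Q − (-54) = -867, so t = -867/289 = -3.
Foot F = Q − (-3)·n = (26, 0, -15); the reflection is 2F − Q = (-1, 24, -51).

(-1, 24, -51)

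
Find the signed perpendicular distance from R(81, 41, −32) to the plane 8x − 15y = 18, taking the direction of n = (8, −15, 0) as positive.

n·R − 18 = 15.
|n| = 17, so the signed distance is 15/17.

15/17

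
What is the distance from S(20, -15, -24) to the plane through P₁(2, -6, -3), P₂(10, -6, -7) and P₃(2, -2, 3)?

3/√14

P₁P₂ = (8, 0, -4) and P₁P₃ = (0, 4, 6), so a normal is n = P₁P₂ × P₁P₃ = (16, -48, 32).
n = (16, -48, 32); n·P − 224 = 48; |n| = 16√14; distance = 48/(16√14) = 3√14/14.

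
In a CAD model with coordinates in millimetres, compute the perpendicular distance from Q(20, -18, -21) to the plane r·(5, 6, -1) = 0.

Normal vector n = (5, 6, -1), and n·(20, -18, -21) - 0 = 13.
|n| = √(25 + 36 + 1) = √62, so the distance is |13|/√62 = 13√62/62.

13/√62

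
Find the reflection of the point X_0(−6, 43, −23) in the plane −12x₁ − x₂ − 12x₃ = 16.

(18, 45, 1)

With n = (−12, −1, −12), the signed offset is (n·X_0 − 16)/|n|² = 289/289 = 1.
X_0' = X_0 − 2t·n = (−6, 43, −23) − 2·(−12, −1, −12) = (18, 45, 1).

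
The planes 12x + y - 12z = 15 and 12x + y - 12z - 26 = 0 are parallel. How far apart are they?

11/17

With common normal n = (12, 1, -12) (|n| = 17), the distance is |15 − 26|/|n| = 11/17.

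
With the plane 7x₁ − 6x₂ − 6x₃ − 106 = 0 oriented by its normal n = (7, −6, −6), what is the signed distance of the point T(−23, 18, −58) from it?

n·T − 106 = -27.
|n| = 11, so the signed distance is -27/11.

-27/11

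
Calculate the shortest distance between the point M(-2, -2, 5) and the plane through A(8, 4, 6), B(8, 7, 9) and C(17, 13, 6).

AB = (0, 3, 3) and AC = (9, 9, 0), so a normal is n = AB × AC = (-27, 27, -27).
n = (-27, 27, -27); n·P − (-270) = 135; |n| = 27√3; distance = 135/(27√3) = 5/√3.

5√3/3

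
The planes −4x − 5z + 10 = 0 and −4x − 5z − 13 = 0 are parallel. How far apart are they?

23/√41

With common normal n = (−4, 0, −5) (|n| = √41), the distance is |(-10) − 13|/|n| = 23/√41.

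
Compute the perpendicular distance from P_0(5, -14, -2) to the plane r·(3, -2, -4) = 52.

Normal vector n = (3, -2, -4), and n·(5, -14, -2) - 52 = -1.
|n| = √(9 + 4 + 16) = √29, so the distance is |-1|/√29 = 1/√29.

1/√29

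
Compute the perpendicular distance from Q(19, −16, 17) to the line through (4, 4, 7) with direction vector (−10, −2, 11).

5√29

Direction vector d = (−10, −2, 11).
AP = (15, −20, 10), and AP × d = (−200, −265, −230).
|AP × d|² = 163125 and |d|² = 225, so the distance is √(163125/225) = √725 = 5√29.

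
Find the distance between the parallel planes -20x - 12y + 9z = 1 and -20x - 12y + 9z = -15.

With common normal n = (-20, -12, 9) (|n| = 25), the distance is |1 − (-15)|/|n| = 16/25.

16/25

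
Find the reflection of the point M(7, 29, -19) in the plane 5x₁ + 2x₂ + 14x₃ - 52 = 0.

(17, 33, 9)

With n = (5, 2, 14), the signed offset is (n·M − 52)/|n|² = -225/225 = -1.
M' = M − 2t·n = (7, 29, -19) − (-2)·(5, 2, 14) = (17, 33, 9).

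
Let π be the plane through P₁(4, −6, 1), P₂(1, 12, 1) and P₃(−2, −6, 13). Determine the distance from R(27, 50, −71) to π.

11√46/23

P₁P₂ = (−3, 18, 0) and P₁P₃ = (−6, 0, 12), so a normal is n = P₁P₂ × P₁P₃ = (216, 36, 108).
n = (216, 36, 108); n·P − 756 = -792; |n| = 36√46; distance = 792/(36√46) = 22/√46.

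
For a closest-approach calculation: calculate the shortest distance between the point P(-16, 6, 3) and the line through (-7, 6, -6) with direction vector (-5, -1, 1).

3√6

Direction vector d = (-5, -1, 1).
AP = (-9, 0, 9); AP·d = 54, |AP|² = 162, |d|² = 27.
distance² = |AP|² − (AP·d)²/|d|² = 162 − 2916/27 = 54, so the distance is 3√6.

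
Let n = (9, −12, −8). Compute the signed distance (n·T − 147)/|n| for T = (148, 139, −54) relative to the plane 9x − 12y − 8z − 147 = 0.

-3

n·T − 147 = -51.
|n| = 17, so the signed distance is -51/17 = -3.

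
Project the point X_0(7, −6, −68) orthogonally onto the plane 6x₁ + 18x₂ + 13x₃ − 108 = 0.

(19, 30, -42)

n = (6, 18, 13), |n|² = 529, and n·X_0 − 108 = -1058.
t = -1058/529 = -2, so the foot is X_0 − t·n = (7, −6, −68) − (-2)·(6, 18, 13) = (19, 30, −42).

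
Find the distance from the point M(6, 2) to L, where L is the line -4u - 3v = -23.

7/5

d = |(-4)·6 + (-3)·2 − (-23)| / √(16 + 9) = |-7|/5 = 7/5.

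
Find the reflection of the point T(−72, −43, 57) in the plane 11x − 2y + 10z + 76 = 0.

(-992/15, -661/15, 187/3)

With n = (11, −2, 10), the signed offset is (n·T − (-76))/|n|² = -60/225 = -4/15.
T' = T − 2t·n = (−72, −43, 57) − (-8/15)·(11, −2, 10) = (−992/15, −661/15, 187/3).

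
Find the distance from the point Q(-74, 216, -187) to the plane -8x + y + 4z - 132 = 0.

n = (-8, 1, 4); n·P − 132 = -72; |n| = 9; distance = 72/9 = 8.

8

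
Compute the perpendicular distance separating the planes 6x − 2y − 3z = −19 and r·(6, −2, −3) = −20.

1/7

With common normal n = (6, −2, −3) (|n| = 7), the distance is |(-19) − (-20)|/|n| = 1/7.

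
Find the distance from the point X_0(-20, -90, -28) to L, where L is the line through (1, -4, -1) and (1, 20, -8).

√2941

A direction vector is d = (0, 24, -7).
AP = (-21, -86, -27), and AP × d = (1250, -147, -504).
|AP × d|² = 1838125 and |d|² = 625, so the distance is √(1838125/625) = √2941.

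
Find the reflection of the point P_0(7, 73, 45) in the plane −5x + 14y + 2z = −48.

(57, -67, 25)

n = (−5, 14, 2), |n|² = 225, n·P_0 − (-48) = 1125, so t = 1125/225 = 5.
Foot F = P_0 − 5·n = (32, 3, 35); the reflection is 2F − P_0 = (57, −67, 25).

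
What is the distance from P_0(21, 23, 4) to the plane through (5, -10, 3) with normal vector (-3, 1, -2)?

The plane has equation n·(r − (5, -10, 3)) = 0, i.e. n·r = -31.
Then n·(21, 23, 4) - (-31) = -17.
|n| = √(9 + 1 + 4) = √14, so the distance is |-17|/√14 = 17/√14.

17/√14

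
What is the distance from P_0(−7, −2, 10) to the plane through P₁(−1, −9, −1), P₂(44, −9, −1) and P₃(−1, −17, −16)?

1

P₁P₂ = (45, 0, 0) and P₁P₃ = (0, −8, −15), so a normal is n = P₁P₂ × P₁P₃ = (0, 675, −360).
Then n·(−7, −2, 10) − (−5715) = 765.
|n| = √(0 + 455625 + 129600) = 765, so the distance is |765|/765 = 1.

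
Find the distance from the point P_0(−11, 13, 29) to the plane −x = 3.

n = (−1, 0, 0); n·P − 3 = 8; |n| = 1; distance = 8/1 = 8.

8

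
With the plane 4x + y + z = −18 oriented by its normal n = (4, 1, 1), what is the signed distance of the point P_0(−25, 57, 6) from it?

-19√2/6

n·P_0 − (-18) = -19.
|n| = 3√2, so the signed distance is -19√2/6.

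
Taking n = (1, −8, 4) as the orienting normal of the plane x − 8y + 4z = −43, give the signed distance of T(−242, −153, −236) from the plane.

n·T − (-43) = 81.
|n| = 9, so the signed distance is 81/9 = 9.

9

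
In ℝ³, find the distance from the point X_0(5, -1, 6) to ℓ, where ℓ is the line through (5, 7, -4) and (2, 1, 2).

2√5

A direction vector is d = (-3, -6, 6).
AP = (0, -8, 10), and AP × d = (12, -30, -24).
|AP × d|² = 1620 and |d|² = 81, so the distance is √(1620/81) = √20 = 2√5.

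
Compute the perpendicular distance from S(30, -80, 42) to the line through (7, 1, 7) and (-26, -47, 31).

√4346

A direction vector is d = (-33, -48, 24).
AP = (23, -81, 35), and AP × d = (-264, -1707, -3777).
|AP × d|² = 17249274 and |d|² = 3969, so the distance is √(17249274/3969) = √4346.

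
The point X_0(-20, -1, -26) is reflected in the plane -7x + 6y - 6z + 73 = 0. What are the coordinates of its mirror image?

(22, -37, 10)

n = (-7, 6, -6), |n|² = 121, n·X_0 − (-73) = 363, so t = 363/121 = 3.
Foot F = X_0 − 3·n = (1, -19, -8); the reflection is 2F − X_0 = (22, -37, 10).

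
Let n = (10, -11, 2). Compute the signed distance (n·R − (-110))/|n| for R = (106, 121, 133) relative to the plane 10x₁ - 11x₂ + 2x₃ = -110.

7

n·R − (-110) = 105.
|n| = 15, so the signed distance is 105/15 = 7.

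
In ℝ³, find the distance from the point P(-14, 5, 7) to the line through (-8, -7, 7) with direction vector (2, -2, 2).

Direction vector d = (2, -2, 2).
AP = (-6, 12, 0), and AP × d = (24, 12, -12).
|AP × d|² = 864 and |d|² = 12, so the distance is √(864/12) = √72 = 6√2.

6√2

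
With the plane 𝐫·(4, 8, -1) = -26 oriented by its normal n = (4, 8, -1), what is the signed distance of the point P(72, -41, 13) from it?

-3

n·P − (-26) = -27.
|n| = 9, so the signed distance is -27/9 = -3.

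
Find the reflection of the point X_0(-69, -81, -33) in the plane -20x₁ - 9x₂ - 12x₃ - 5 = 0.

(91, -9, 63)

n = (-20, -9, -12), |n|² = 625, n·X_0 − 5 = 2500, so t = 2500/625 = 4.
Foot F = X_0 − 4·n = (11, -45, 15); the reflection is 2F − X_0 = (91, -9, 63).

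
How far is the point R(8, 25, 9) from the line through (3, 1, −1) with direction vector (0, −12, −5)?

Direction vector d = (0, −12, −5).
AP = (5, 24, 10), and AP × d = (0, 25, −60).
|AP × d|² = 4225 and |d|² = 169, so the distance is √(4225/169) = √25 = 5.

5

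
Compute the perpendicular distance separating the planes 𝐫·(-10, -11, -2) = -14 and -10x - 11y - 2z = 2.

With common normal n = (-10, -11, -2) (|n| = 15), the distance is |(-14) − 2|/|n| = 16/15.

16/15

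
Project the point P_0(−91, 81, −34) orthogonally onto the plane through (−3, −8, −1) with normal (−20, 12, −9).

(9, 21, 11)

The perpendicular from P_0 has direction n = (−20, 12, −9): r = (−91, 81, −34) + t(−20, 12, −9).
Substitute into the plane: n·(P_0 + tn) = -27 gives 3098 + 625t = -27, so t = -5.
Foot = (−91, 81, −34) + (-5)·(−20, 12, −9) = (9, 21, 11).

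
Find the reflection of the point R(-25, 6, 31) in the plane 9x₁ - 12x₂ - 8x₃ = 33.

With n = (9, -12, -8), the signed offset is (n·R − 33)/|n|² = -578/289 = -2.
R' = R − 2t·n = (-25, 6, 31) − (-4)·(9, -12, -8) = (11, -42, -1).

(11, -42, -1)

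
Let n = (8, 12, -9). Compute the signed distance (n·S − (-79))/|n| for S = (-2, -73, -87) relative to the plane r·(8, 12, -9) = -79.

-30/17

n·S − (-79) = -30.
|n| = 17, so the signed distance is -30/17.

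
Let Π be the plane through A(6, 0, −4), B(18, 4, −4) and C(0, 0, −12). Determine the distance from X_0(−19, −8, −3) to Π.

7/13

AB = (12, 4, 0) and AC = (−6, 0, −8), so a normal is n = AB × AC = (−32, 96, 24).
Then n·(−19, −8, −3) − (−288) = 56.
|n| = √(1024 + 9216 + 576) = 104, so the distance is |56|/104 = 7/13.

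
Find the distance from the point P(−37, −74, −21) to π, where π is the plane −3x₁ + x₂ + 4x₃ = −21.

Normal vector n = (−3, 1, 4), and n·(−37, −74, −21) − (−21) = −26.
|n| = √(9 + 1 + 16) = √26, so the distance is |-26|/√26 = √26.

√26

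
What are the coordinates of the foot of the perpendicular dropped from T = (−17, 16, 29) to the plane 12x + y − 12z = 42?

The perpendicular from T has direction n = (12, 1, −12): r = (−17, 16, 29) + λ(12, 1, −12).
Substitute into the plane: n·(T + λn) = 42 gives -536 + 289λ = 42, so λ = 2.
Foot = (−17, 16, 29) + 2·(12, 1, −12) = (7, 18, 5).

(7, 18, 5)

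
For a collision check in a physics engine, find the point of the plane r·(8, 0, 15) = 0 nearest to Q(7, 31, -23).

n = (8, 0, 15), |n|² = 289, and n·Q − 0 = -289.
t = -289/289 = -1, so the foot is Q − t·n = (7, 31, -23) − (-1)·(8, 0, 15) = (15, 31, -8).

(15, 31, -8)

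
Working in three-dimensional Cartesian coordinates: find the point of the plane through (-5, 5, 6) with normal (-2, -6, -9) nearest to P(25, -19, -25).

(31, -1, 2)

The perpendicular from P has direction n = (-2, -6, -9): r = (25, -19, -25) + t(-2, -6, -9).
Substitute into the plane: n·(P + tn) = -74 gives 289 + 121t = -74, so t = -3.
Foot = (25, -19, -25) + (-3)·(-2, -6, -9) = (31, -1, 2).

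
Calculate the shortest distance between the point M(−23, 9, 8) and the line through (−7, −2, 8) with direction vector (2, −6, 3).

Direction vector d = (2, −6, 3).
AP = (−16, 11, 0), and AP × d = (33, 48, 74).
|AP × d|² = 8869 and |d|² = 49, so the distance is √(8869/49) = √181.

√181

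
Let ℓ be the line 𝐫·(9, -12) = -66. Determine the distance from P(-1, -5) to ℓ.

39/5

The normal to the line is n = (9, -12) with |n| = 15.
|n·P − (-66)| = |51 − (-66)| = 117, so the distance is 117/15 = 39/5.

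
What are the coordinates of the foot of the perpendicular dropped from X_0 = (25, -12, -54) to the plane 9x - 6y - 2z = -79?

The perpendicular from X_0 has direction n = (9, -6, -2): r = (25, -12, -54) + μ(9, -6, -2).
Substitute into the plane: n·(X_0 + μn) = -79 gives 405 + 121μ = -79, so μ = -4.
Foot = (25, -12, -54) + (-4)·(9, -6, -2) = (-11, 12, -46).

(-11, 12, -46)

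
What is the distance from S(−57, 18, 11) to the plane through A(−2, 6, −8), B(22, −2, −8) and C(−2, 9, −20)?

AB = (24, −8, 0) and AC = (0, 3, −12), so a normal is n = AB × AC = (96, 288, 72).
d = |96·(-57) + 288·18 + 72·11 − 960| / √(9216 + 82944 + 5184) = |-456| / 312 = 19/13.

19/13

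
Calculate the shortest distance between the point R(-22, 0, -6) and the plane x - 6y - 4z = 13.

d = |1·(-22) + (-6)·0 + (-4)·(-6) − 13| / √(1 + 36 + 16) = |-11| / √53 = 11√53/53.

11/√53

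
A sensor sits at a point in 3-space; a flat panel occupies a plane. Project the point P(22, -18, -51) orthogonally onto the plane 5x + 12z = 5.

The perpendicular from P has direction n = (5, 0, 12): r = (22, -18, -51) + λ(5, 0, 12).
Substitute into the plane: n·(P + λn) = 5 gives -502 + 169λ = 5, so λ = 3.
Foot = (22, -18, -51) + 3·(5, 0, 12) = (37, -18, -15).

(37, -18, -15)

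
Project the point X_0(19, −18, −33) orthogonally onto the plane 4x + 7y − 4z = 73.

(167/9, -169/9, -293/9)

n = (4, 7, −4), |n|² = 81, and n·X_0 − 73 = 9.
t = 9/81 = 1/9, so the foot is X_0 − t·n = (19, −18, −33) − (1/9)·(4, 7, −4) = (167/9, −169/9, −293/9).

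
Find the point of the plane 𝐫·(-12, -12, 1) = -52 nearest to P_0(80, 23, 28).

n = (-12, -12, 1), |n|² = 289, and n·P_0 − (-52) = -1156.
t = -1156/289 = -4, so the foot is P_0 − t·n = (80, 23, 28) − (-4)·(-12, -12, 1) = (32, -25, 32).

(32, -25, 32)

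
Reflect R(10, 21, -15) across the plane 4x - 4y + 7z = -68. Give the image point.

With n = (4, -4, 7), the signed offset is (n·R − (-68))/|n|² = -81/81 = -1.
R' = R − 2t·n = (10, 21, -15) − (-2)·(4, -4, 7) = (18, 13, -1).

(18, 13, -1)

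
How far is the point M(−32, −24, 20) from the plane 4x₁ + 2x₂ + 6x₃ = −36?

10/√14

n = (4, 2, 6); n·P − (-36) = -20; |n| = 2√14; distance = 20/(2√14) = 10/√14.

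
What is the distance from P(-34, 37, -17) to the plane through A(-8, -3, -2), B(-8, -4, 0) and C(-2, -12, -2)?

13√14/14

AB = (0, -1, 2) and AC = (6, -9, 0), so a normal is n = AB × AC = (18, 12, 6).
d = |18·(-34) + 12·37 + 6·(-17) − (-192)| / √(324 + 144 + 36) = |-78| / (6√14) = 13√14/14.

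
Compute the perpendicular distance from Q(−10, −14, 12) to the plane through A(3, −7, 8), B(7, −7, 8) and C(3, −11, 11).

AB = (4, 0, 0) and AC = (0, −4, 3), so a normal is n = AB × AC = (0, −12, −16).
n = (0, −12, −16); n·P − (-44) = 20; |n| = 20; distance = 20/20 = 1.

1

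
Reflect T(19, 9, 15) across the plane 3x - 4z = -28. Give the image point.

(13, 9, 23)

With n = (3, 0, -4), the signed offset is (n·T − (-28))/|n|² = 25/25 = 1.
T' = T − 2t·n = (19, 9, 15) − 2·(3, 0, -4) = (13, 9, 23).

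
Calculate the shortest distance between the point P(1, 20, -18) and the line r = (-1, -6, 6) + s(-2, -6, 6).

2√10

Direction vector d = (-2, -6, 6).
AP = (2, 26, -24), and AP × d = (12, 36, 40).
|AP × d|² = 3040 and |d|² = 76, so the distance is √(3040/76) = √40 = 2√10.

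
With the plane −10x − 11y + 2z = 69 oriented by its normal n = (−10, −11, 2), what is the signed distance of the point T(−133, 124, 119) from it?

n·T − 69 = 135.
|n| = 15, so the signed distance is 135/15 = 9.

9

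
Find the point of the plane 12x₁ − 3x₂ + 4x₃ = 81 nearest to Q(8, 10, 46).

(-4, 13, 42)

The perpendicular from Q has direction n = (12, −3, 4): r = (8, 10, 46) + λ(12, −3, 4).
Substitute into the plane: n·(Q + λn) = 81 gives 250 + 169λ = 81, so λ = -1.
Foot = (8, 10, 46) + (-1)·(12, −3, 4) = (−4, 13, 42).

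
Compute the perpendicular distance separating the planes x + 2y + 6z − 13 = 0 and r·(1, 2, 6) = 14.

√41/41

Both planes have normal n = (1, 2, 6), |n| = √41. Any point on the first plane is at distance |14 − 13|/|n| = 1/√41 = √41/41 from the second.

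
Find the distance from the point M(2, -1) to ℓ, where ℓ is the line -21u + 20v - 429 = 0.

491/29

d = |(-21)·2 + 20·(-1) − 429| / √(441 + 400) = |-491|/29 = 491/29.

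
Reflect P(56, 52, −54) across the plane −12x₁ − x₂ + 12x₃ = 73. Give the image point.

(-64, 42, 66)

n = (−12, −1, 12), |n|² = 289, n·P − 73 = -1445, so t = -1445/289 = -5.
Foot F = P − (-5)·n = (−4, 47, 6); the reflection is 2F − P = (−64, 42, 66).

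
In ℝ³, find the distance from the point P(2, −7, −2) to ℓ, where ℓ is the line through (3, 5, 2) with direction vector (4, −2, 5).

Direction vector d = (4, −2, 5).
AP = (−1, −12, −4), and AP × d = (−68, −11, 50).
|AP × d|² = 7245 and |d|² = 45, so the distance is √(7245/45) = √161.

√161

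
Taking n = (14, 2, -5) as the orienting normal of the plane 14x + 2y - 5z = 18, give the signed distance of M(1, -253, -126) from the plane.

n·M − 18 = 120.
|n| = 15, so the signed distance is 120/15 = 8.

8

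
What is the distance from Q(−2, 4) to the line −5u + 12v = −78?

136/13

The normal to the line is n = (−5, 12) with |n| = 13.
|n·Q − (-78)| = |58 − (-78)| = 136, so the distance is 136/13.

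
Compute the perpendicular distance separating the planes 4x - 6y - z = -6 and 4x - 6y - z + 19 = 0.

13√53/53

With common normal n = (4, -6, -1) (|n| = √53), the distance is |(-6) − (-19)|/|n| = 13/√53.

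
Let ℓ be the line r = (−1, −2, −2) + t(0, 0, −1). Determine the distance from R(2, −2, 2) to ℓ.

3

Direction vector d = (0, 0, −1).
AP = (3, 0, 4); AP·d = -4, |AP|² = 25, |d|² = 1.
distance² = |AP|² − (AP·d)²/|d|² = 25 − 16/1 = 9, so the distance is 3.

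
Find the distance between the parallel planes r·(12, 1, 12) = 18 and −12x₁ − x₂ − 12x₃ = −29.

11/17

Divide the second equation by -1 to match normals: 12x₁ + x₂ + 12x₃ = 29.
Both planes have normal n = (12, 1, 12), |n| = 17. Any point on the first plane is at distance |29 − 18|/|n| = 11/17 from the second.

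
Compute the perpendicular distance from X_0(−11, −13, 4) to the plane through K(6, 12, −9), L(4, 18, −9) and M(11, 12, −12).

KL = (−2, 6, 0) and KM = (5, 0, −3), so a normal is n = KL × KM = (−18, −6, −30).
Then n·(−11, −13, 4) − 90 = 66.
|n| = √(324 + 36 + 900) = 6√35, so the distance is |66|/(6√35) = 11√35/35.

11/√35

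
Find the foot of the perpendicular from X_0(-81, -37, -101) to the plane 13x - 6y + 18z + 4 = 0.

n = (13, -6, 18), |n|² = 529, and n·X_0 − (-4) = -2645.
t = -2645/529 = -5, so the foot is X_0 − t·n = (-81, -37, -101) − (-5)·(13, -6, 18) = (-16, -67, -11).

(-16, -67, -11)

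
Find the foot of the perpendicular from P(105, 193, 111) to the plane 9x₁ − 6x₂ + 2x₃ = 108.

The perpendicular from P has direction n = (9, −6, 2): r = (105, 193, 111) + μ(9, −6, 2).
Substitute into the plane: n·(P + μn) = 108 gives 9 + 121μ = 108, so μ = 9/11.
Foot = (105, 193, 111) + (9/11)·(9, −6, 2) = (1236/11, 2069/11, 1239/11).

(1236/11, 2069/11, 1239/11)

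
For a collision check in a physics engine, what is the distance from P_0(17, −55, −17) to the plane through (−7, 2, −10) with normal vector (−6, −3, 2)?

13/7

The plane has equation n·(r − (−7, 2, −10)) = 0, i.e. n·r = 16.
n = (−6, −3, 2); n·P − 16 = 13; |n| = 7; distance = 13/7.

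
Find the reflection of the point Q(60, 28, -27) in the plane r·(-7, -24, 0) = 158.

(32, -68, -27)

n = (-7, -24, 0), |n|² = 625, n·Q − 158 = -1250, so t = -1250/625 = -2.
Foot F = Q − (-2)·n = (46, -20, -27); the reflection is 2F − Q = (32, -68, -27).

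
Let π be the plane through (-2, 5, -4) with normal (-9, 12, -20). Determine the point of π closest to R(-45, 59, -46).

The perpendicular from R has direction n = (-9, 12, -20): r = (-45, 59, -46) + t(-9, 12, -20).
Substitute into the plane: n·(R + tn) = 158 gives 2033 + 625t = 158, so t = -3.
Foot = (-45, 59, -46) + (-3)·(-9, 12, -20) = (-18, 23, 14).

(-18, 23, 14)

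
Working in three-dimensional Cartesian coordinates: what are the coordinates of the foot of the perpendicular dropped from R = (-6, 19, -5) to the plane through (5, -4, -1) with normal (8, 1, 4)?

n = (8, 1, 4), |n|² = 81, and n·R − 32 = -81.
t = -81/81 = -1, so the foot is R − t·n = (-6, 19, -5) − (-1)·(8, 1, 4) = (2, 20, -1).

(2, 20, -1)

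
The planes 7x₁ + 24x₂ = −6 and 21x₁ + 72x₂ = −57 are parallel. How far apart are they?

13/25

Divide the second equation by 3 to match normals: 7x₁ + 24x₂ = -19.
Both planes have normal n = (7, 24, 0), |n| = 25. Any point on the first plane is at distance |(-19) − (-6)|/|n| = 13/25 from the second.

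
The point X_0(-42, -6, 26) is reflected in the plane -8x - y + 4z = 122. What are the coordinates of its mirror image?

(22, 2, -6)

With n = (-8, -1, 4), the signed offset is (n·X_0 − 122)/|n|² = 324/81 = 4.
X_0' = X_0 − 2t·n = (-42, -6, 26) − 8·(-8, -1, 4) = (22, 2, -6).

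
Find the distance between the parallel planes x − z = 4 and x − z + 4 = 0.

Both planes have normal n = (1, 0, −1), |n| = √2. Any point on the first plane is at distance |(-4) − 4|/|n| = 8/√2 = 4√2 from the second.

4√2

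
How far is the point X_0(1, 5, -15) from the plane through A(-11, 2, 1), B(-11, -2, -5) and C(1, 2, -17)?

5/√22

AB = (0, -4, -6) and AC = (12, 0, -18), so a normal is n = AB × AC = (72, -72, 48).
Then n·(1, 5, -15) - (-888) = -120.
|n| = √(5184 + 5184 + 2304) = 24√22, so the distance is |-120|/(24√22) = 5√22/22.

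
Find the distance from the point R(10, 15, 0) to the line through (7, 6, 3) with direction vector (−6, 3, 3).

Direction vector d = (−6, 3, 3).
AP = (3, 9, −3), and AP × d = (36, 9, 63).
|AP × d|² = 5346 and |d|² = 54, so the distance is √(5346/54) = √99 = 3√11.

3√11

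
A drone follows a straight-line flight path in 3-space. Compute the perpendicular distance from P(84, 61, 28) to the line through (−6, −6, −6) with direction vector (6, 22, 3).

Direction vector d = (6, 22, 3).
AP = (90, 67, 34); AP·d = 2116, |AP|² = 13745, |d|² = 529.
distance² = |AP|² − (AP·d)²/|d|² = 13745 − 4477456/529 = 5281, so the distance is √5281.

√5281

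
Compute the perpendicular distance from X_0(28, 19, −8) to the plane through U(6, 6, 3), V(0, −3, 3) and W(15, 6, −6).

UV = (−6, −9, 0) and UW = (9, 0, −9), so a normal is n = UV × UW = (81, −54, 81).
Then n·(28, 19, −8) − 405 = 189.
|n| = √(6561 + 2916 + 6561) = 27√22, so the distance is |189|/(27√22) = 7√22/22.

7√22/22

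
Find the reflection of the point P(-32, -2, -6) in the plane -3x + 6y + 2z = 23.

(-26, -14, -10)

n = (-3, 6, 2), |n|² = 49, n·P − 23 = 49, so t = 49/49 = 1.
Foot F = P − 1·n = (-29, -8, -8); the reflection is 2F − P = (-26, -14, -10).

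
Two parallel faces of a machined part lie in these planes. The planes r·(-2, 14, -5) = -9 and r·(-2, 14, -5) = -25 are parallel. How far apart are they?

16/15

With common normal n = (-2, 14, -5) (|n| = 15), the distance is |(-9) − (-25)|/|n| = 16/15.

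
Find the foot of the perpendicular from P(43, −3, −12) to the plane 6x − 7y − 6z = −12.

(25, 18, 6)

The perpendicular from P has direction n = (6, −7, −6): r = (43, −3, −12) + t(6, −7, −6).
Substitute into the plane: n·(P + tn) = -12 gives 351 + 121t = -12, so t = -3.
Foot = (43, −3, −12) + (-3)·(6, −7, −6) = (25, 18, 6).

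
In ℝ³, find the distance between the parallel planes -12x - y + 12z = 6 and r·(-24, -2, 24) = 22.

Divide the second equation by 2 to match normals: -12x - y + 12z = 11.
Both planes have normal n = (-12, -1, 12), |n| = 17. Any point on the first plane is at distance |11 − 6|/|n| = 5/17 from the second.

5/17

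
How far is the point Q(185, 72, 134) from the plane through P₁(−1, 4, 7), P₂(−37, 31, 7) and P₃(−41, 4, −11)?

2

P₁P₂ = (−36, 27, 0) and P₁P₃ = (−40, 0, −18), so a normal is n = P₁P₂ × P₁P₃ = (−486, −648, 1080).
Then n·(185, 72, 134) − 5454 = 2700.
|n| = √(236196 + 419904 + 1166400) = 1350, so the distance is |2700|/1350 = 2.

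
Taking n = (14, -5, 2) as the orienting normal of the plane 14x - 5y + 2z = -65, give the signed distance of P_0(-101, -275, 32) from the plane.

n·P_0 − (-65) = 90.
|n| = 15, so the signed distance is 90/15 = 6.

6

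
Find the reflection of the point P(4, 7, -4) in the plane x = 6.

n = (1, 0, 0), |n|² = 1, n·P − 6 = -2, so t = -2/1 = -2.
Foot F = P − (-2)·n = (6, 7, -4); the reflection is 2F − P = (8, 7, -4).

(8, 7, -4)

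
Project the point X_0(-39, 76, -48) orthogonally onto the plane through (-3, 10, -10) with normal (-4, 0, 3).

n = (-4, 0, 3), |n|² = 25, and n·X_0 − (-18) = 30.
t = 30/25 = 6/5, so the foot is X_0 − t·n = (-39, 76, -48) − (6/5)·(-4, 0, 3) = (-171/5, 76, -258/5).

(-171/5, 76, -258/5)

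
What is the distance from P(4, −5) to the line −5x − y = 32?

47/√26

The normal to the line is n = (−5, −1) with |n| = √26.
|n·P − 32| = |-15 − 32| = 47, so the distance is 47/√26 = 47√26/26.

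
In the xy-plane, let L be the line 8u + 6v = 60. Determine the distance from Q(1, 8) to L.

2/5

The normal to the line is n = (8, 6) with |n| = 10.
|n·Q − 60| = |56 − 60| = 4, so the distance is 4/10 = 2/5.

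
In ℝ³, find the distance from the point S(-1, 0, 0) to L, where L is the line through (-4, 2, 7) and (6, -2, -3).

A direction vector is d = (10, -4, -10).
AP = (3, -2, -7), and AP × d = (-8, -40, 8).
|AP × d|² = 1728 and |d|² = 216, so the distance is √(1728/216) = √8 = 2√2.

2√2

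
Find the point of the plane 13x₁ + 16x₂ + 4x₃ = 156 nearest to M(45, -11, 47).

The perpendicular from M has direction n = (13, 16, 4): r = (45, -11, 47) + λ(13, 16, 4).
Substitute into the plane: n·(M + λn) = 156 gives 597 + 441λ = 156, so λ = -1.
Foot = (45, -11, 47) + (-1)·(13, 16, 4) = (32, -27, 43).

(32, -27, 43)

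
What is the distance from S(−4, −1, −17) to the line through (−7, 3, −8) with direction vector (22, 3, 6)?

Direction vector d = (22, 3, 6).
AP = (3, −4, −9); AP·d = 0, |AP|² = 106, |d|² = 529.
distance² = |AP|² − (AP·d)²/|d|² = 106 − 0/529 = 106, so the distance is √106.

√106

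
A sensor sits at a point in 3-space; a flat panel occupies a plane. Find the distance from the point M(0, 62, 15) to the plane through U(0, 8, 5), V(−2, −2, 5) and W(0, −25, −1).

2/15

UV = (−2, −10, 0) and UW = (0, −33, −6), so a normal is n = UV × UW = (60, −12, 66).
Then n·(0, 62, 15) − 234 = 12.
|n| = √(3600 + 144 + 4356) = 90, so the distance is |12|/90 = 2/15.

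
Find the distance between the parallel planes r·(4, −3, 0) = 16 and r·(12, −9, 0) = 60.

Divide the second equation by 3 to match normals: 4x − 3y = 20.
With common normal n = (4, −3, 0) (|n| = 5), the distance is |16 − 20|/|n| = 4/5.

4/5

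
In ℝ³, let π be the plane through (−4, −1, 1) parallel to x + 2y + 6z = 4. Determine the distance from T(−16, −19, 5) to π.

Parallel planes share the normal n = (1, 2, 6); since (−4, −1, 1) lies on the plane, its equation is x + 2y + 6z = 0.
Then n·(−16, −19, 5) − 0 = −24.
|n| = √(1 + 4 + 36) = √41, so the distance is |-24|/√41 = 24√41/41.

24/√41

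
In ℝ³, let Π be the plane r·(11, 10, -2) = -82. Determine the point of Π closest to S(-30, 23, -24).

(-472/15, 65/3, -356/15)

n = (11, 10, -2), |n|² = 225, and n·S − (-82) = 30.
t = 30/225 = 2/15, so the foot is S − t·n = (-30, 23, -24) − (2/15)·(11, 10, -2) = (-472/15, 65/3, -356/15).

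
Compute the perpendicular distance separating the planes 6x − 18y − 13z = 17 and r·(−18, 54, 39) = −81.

10/23

Divide the second equation by -3 to match normals: 6x − 18y − 13z = 27.
With common normal n = (6, −18, −13) (|n| = 23), the distance is |17 − 27|/|n| = 10/23.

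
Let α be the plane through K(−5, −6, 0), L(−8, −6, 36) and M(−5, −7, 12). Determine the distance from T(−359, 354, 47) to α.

7

KL = (−3, 0, 36) and KM = (0, −1, 12), so a normal is n = KL × KM = (36, 36, 3).
Then n·(−359, 354, 47) − (−396) = 357.
|n| = √(1296 + 1296 + 9) = 51, so the distance is |357|/51 = 7.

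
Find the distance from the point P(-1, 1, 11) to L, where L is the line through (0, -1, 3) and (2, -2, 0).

A direction vector is d = (2, -1, -3).
AP = (-1, 2, 8); AP·d = -28, |AP|² = 69, |d|² = 14.
distance² = |AP|² − (AP·d)²/|d|² = 69 − 784/14 = 13, so the distance is √13.

√13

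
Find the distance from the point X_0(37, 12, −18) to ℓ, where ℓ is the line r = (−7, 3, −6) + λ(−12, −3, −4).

Direction vector d = (−12, −3, −4).
AP = (44, 9, −12), and AP × d = (−72, 320, −24).
|AP × d|² = 108160 and |d|² = 169, so the distance is √(108160/169) = √640 = 8√10.

8√10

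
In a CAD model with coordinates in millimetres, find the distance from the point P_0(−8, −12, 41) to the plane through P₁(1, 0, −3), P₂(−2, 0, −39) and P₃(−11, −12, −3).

8/17

P₁P₂ = (−3, 0, −36) and P₁P₃ = (−12, −12, 0), so a normal is n = P₁P₂ × P₁P₃ = (−432, 432, 36).
d = |(-432)·(-8) + 432·(-12) + 36·41 − (-540)| / √(186624 + 186624 + 1296) = |288| / 612 = 8/17.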